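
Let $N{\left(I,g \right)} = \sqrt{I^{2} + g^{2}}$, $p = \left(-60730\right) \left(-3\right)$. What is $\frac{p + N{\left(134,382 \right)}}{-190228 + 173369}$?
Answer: $- \frac{182190}{16859} - \frac{2 \sqrt{40970}}{16859} \approx -10.831$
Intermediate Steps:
$p = 182190$
$\frac{p + N{\left(134,382 \right)}}{-190228 + 173369} = \frac{182190 + \sqrt{134^{2} + 382^{2}}}{-190228 + 173369} = \frac{182190 + \sqrt{17956 + 145924}}{-16859} = \left(182190 + \sqrt{163880}\right) \left(- \frac{1}{16859}\right) = \left(182190 + 2 \sqrt{40970}\right) \left(- \frac{1}{16859}\right) = - \frac{182190}{16859} - \frac{2 \sqrt{40970}}{16859}$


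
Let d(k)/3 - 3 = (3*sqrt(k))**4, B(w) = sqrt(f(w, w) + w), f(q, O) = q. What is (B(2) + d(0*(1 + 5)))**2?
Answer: 121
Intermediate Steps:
B(w) = sqrt(2)*sqrt(w) (B(w) = sqrt(w + w) = sqrt(2*w) = sqrt(2)*sqrt(w))
d(k) = 9 + 243*k**2 (d(k) = 9 + 3*(3*sqrt(k))**4 = 9 + 3*(81*k**2) = 9 + 243*k**2)
(B(2) + d(0*(1 + 5)))**2 = (sqrt(2)*sqrt(2) + (9 + 243*(0*(1 + 5))**2))**2 = (2 + (9 + 243*(0*6)**2))**2 = (2 + (9 + 243*0**2))**2 = (2 + (9 + 243*0))**2 = (2 + (9 + 0))**2 = (2 + 9)**2 = 11**2 = 121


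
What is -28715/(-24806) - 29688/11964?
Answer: -32741189/24731582 ≈ -1.3239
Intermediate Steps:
-28715/(-24806) - 29688/11964 = -28715*(-1/24806) - 29688*1/11964 = 28715/24806 - 2474/997 = -32741189/24731582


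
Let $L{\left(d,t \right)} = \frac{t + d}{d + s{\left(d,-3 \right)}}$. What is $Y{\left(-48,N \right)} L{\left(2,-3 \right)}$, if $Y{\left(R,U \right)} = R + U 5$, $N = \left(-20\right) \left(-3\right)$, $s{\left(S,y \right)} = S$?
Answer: $-63$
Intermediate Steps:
$N = 60$
$L{\left(d,t \right)} = \frac{d + t}{2 d}$ ($L{\left(d,t \right)} = \frac{t + d}{d + d} = \frac{d + t}{2 d}$)
$Y{\left(R,U \right)} = R + 5 U$
$Y{\left(-48,N \right)} L{\left(2,-3 \right)} = \left(-48 + 5 \cdot 60\right) \frac{2 - 3}{2 \cdot 2} = \left(-48 + 300\right) \frac{1}{2} \cdot \frac{1}{2} \left(-1\right) = 252 \left(- \frac{1}{4}\right) = -63$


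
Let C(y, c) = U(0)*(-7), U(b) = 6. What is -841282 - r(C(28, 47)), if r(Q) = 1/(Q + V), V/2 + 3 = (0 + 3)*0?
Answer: -40381535/48 ≈ -8.4128e+5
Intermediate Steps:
V = -6 (V = -6 + 2*((0 + 3)*0) = -6 + 2*(3*0) = -6 + 2*0 = -6 + 0 = -6)
C(y, c) = -42 (C(y, c) = 6*(-7) = -42)
r(Q) = 1/(-6 + Q) (r(Q) = 1/(Q - 6) = 1/(-6 + Q))
-841282 - r(C(28, 47)) = -841282 - 1/(-6 - 42) = -841282 - 1/(-48) = -841282 - 1*(-1/48) = -841282 + 1/48 = -40381535/48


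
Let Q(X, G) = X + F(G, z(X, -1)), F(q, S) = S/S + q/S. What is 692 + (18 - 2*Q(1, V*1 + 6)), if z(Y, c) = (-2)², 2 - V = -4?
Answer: 700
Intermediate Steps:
V = 6 (V = 2 - 1*(-4) = 2 + 4 = 6)
z(Y, c) = 4
F(q, S) = 1 + q/S
Q(X, G) = 1 + X + G/4 (Q(X, G) = X + (4 + G)/4 = X + (1 + G/4) = 1 + X + G/4)
692 + (18 - 2*Q(1, V*1 + 6)) = 692 + (18 - 2*(1 + 1 + (6*1 + 6)/4)) = 692 + (18 - 2*(1 + 1 + (6 + 6)/4)) = 692 + (18 - 2*(1 + 1 + (¼)*12)) = 692 + (18 - 2*(1 + 1 + 3)) = 692 + (18 - 2*5) = 692 + (18 - 10) = 692 + 8 = 700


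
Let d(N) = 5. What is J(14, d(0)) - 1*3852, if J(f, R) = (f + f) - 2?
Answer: -3826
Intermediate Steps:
J(f, R) = -2 + 2*f (J(f, R) = 2*f - 2 = -2 + 2*f)
J(14, d(0)) - 1*3852 = (-2 + 2*14) - 1*3852 = (-2 + 28) - 3852 = 26 - 3852 = -3826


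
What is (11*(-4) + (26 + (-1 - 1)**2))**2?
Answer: 196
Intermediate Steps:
(11*(-4) + (26 + (-1 - 1)**2))**2 = (-44 + (26 + (-2)**2))**2 = (-44 + (26 + 4))**2 = (-44 + 30)**2 = (-14)**2 = 196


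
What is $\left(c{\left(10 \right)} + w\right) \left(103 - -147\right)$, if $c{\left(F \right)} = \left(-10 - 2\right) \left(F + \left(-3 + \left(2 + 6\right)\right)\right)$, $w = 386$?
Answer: $51500$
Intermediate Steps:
$c{\left(F \right)} = -60 - 12 F$ ($c{\left(F \right)} = - 12 \left(F + \left(-3 + 8\right)\right) = - 12 \left(F + 5\right) = - 12 \left(5 + F\right) = -60 - 12 F$)
$\left(c{\left(10 \right)} + w\right) \left(103 - -147\right) = \left(\left(-60 - 120\right) + 386\right) \left(103 - -147\right) = \left(\left(-60 - 120\right) + 386\right) \left(103 + 147\right) = \left(-180 + 386\right) 250 = 206 \cdot 250 = 51500$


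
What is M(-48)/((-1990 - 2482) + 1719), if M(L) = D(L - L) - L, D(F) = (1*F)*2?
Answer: -48/2753 ≈ -0.017436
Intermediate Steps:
D(F) = 2*F (D(F) = F*2 = 2*F)
M(L) = -L (M(L) = 2*(L - L) - L = 2*0 - L = 0 - L = -L)
M(-48)/((-1990 - 2482) + 1719) = (-1*(-48))/((-1990 - 2482) + 1719) = 48/(-4472 + 1719) = 48/(-2753) = 48*(-1/2753) = -48/2753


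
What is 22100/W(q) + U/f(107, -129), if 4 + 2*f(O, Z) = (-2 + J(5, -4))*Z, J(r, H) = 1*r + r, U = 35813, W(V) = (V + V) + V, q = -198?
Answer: -16360361/153846 ≈ -106.34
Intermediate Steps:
W(V) = 3*V (W(V) = 2*V + V = 3*V)
J(r, H) = 2*r (J(r, H) = r + r = 2*r)
f(O, Z) = -2 + 4*Z (f(O, Z) = -2 + ((-2 + 2*5)*Z)/2 = -2 + ((-2 + 10)*Z)/2 = -2 + (8*Z)/2 = -2 + 4*Z)
22100/W(q) + U/f(107, -129) = 22100/((3*(-198))) + 35813/(-2 + 4*(-129)) = 22100/(-594) + 35813/(-2 - 516) = 22100*(-1/594) + 35813/(-518) = -11050/297 + 35813*(-1/518) = -11050/297 - 35813/518 = -16360361/153846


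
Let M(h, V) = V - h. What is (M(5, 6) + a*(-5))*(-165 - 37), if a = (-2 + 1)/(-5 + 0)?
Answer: 0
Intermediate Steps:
a = ⅕ (a = -1/(-5) = -1*(-⅕) = ⅕ ≈ 0.20000)
(M(5, 6) + a*(-5))*(-165 - 37) = ((6 - 1*5) + (⅕)*(-5))*(-165 - 37) = ((6 - 5) - 1)*(-202) = (1 - 1)*(-202) = 0*(-202) = 0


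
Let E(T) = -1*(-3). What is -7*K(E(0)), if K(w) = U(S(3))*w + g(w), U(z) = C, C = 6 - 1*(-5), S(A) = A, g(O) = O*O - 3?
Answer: -273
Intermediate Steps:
g(O) = -3 + O² (g(O) = O² - 3 = -3 + O²)
C = 11 (C = 6 + 5 = 11)
U(z) = 11
E(T) = 3
K(w) = -3 + w² + 11*w (K(w) = 11*w + (-3 + w²) = -3 + w² + 11*w)
-7*K(E(0)) = -7*(-3 + 3² + 11*3) = -7*(-3 + 9 + 33) = -7*39 = -273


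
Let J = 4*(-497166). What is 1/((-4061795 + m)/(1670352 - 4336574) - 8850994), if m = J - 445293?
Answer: -1333111/11799354214458 ≈ -1.1298e-7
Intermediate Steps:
J = -1988664
m = -2433957 (m = -1988664 - 445293 = -2433957)
1/((-4061795 + m)/(1670352 - 4336574) - 8850994) = 1/((-4061795 - 2433957)/(1670352 - 4336574) - 8850994) = 1/(-6495752/(-2666222) - 8850994) = 1/(-6495752*(-1/2666222) - 8850994) = 1/(3247876/1333111 - 8850994) = 1/(-11799354214458/1333111) = -1333111/11799354214458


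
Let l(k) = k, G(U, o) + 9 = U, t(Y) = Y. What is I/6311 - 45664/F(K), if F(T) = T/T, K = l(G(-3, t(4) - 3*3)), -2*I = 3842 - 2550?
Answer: -288186150/6311 ≈ -45664.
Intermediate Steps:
I = -646 (I = -(3842 - 2550)/2 = -½*1292 = -646)
G(U, o) = -9 + U
K = -12 (K = -9 - 3 = -12)
F(T) = 1
I/6311 - 45664/F(K) = -646/6311 - 45664/1 = -646*1/6311 - 45664*1 = -646/6311 - 45664 = -288186150/6311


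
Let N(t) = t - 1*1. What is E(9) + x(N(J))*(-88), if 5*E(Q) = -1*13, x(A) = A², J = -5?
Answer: -15853/5 ≈ -3170.6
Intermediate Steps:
N(t) = -1 + t (N(t) = t - 1 = -1 + t)
E(Q) = -13/5 (E(Q) = (-1*13)/5 = (⅕)*(-13) = -13/5)
E(9) + x(N(J))*(-88) = -13/5 + (-1 - 5)²*(-88) = -13/5 + (-6)²*(-88) = -13/5 + 36*(-88) = -13/5 - 3168 = -15853/5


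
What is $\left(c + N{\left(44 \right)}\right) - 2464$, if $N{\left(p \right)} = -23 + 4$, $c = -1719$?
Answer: $-4202$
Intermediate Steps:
$N{\left(p \right)} = -19$
$\left(c + N{\left(44 \right)}\right) - 2464 = \left(-1719 - 19\right) - 2464 = -1738 - 2464 = -4202$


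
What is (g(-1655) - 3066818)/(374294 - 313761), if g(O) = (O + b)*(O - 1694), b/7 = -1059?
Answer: 27301914/60533 ≈ 451.03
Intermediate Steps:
b = -7413 (b = 7*(-1059) = -7413)
g(O) = (-7413 + O)*(-1694 + O) (g(O) = (O - 7413)*(O - 1694) = (-7413 + O)*(-1694 + O))
(g(-1655) - 3066818)/(374294 - 313761) = ((12557622 + (-1655)² - 9107*(-1655)) - 3066818)/(374294 - 313761) = ((12557622 + 2739025 + 15072085) - 3066818)/60533 = (30368732 - 3066818)*(1/60533) = 27301914*(1/60533) = 27301914/60533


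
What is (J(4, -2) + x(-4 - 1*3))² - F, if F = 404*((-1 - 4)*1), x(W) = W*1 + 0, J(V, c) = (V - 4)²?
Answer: 2069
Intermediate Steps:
J(V, c) = (-4 + V)²
x(W) = W (x(W) = W + 0 = W)
F = -2020 (F = 404*(-5*1) = 404*(-5) = -2020)
(J(4, -2) + x(-4 - 1*3))² - F = ((-4 + 4)² + (-4 - 1*3))² - 1*(-2020) = (0² + (-4 - 3))² + 2020 = (0 - 7)² + 2020 = (-7)² + 2020 = 49 + 2020 = 2069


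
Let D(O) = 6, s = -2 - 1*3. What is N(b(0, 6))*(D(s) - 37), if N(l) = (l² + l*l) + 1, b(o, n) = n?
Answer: -2263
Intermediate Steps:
s = -5 (s = -2 - 3 = -5)
N(l) = 1 + 2*l² (N(l) = (l² + l²) + 1 = 2*l² + 1 = 1 + 2*l²)
N(b(0, 6))*(D(s) - 37) = (1 + 2*6²)*(6 - 37) = (1 + 2*36)*(-31) = (1 + 72)*(-31) = 73*(-31) = -2263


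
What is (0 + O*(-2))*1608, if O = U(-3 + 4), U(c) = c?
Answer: -3216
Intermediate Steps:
O = 1 (O = -3 + 4 = 1)
(0 + O*(-2))*1608 = (0 + 1*(-2))*1608 = (0 - 2)*1608 = -2*1608 = -3216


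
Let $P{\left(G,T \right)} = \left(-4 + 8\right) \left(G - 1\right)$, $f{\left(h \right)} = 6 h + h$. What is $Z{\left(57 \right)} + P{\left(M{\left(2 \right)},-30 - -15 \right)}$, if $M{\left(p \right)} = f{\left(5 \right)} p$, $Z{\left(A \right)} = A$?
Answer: $333$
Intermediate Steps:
$f{\left(h \right)} = 7 h$
$M{\left(p \right)} = 35 p$ ($M{\left(p \right)} = 7 \cdot 5 p = 35 p$)
$P{\left(G,T \right)} = -4 + 4 G$ ($P{\left(G,T \right)} = 4 \left(-1 + G\right) = -4 + 4 G$)
$Z{\left(57 \right)} + P{\left(M{\left(2 \right)},-30 - -15 \right)} = 57 - \left(4 - 4 \cdot 35 \cdot 2\right) = 57 + \left(-4 + 4 \cdot 70\right) = 57 + \left(-4 + 280\right) = 57 + 276 = 333$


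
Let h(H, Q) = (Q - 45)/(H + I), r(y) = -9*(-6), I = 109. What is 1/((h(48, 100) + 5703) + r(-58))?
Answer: 157/903904 ≈ 0.00017369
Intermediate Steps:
r(y) = 54
h(H, Q) = (-45 + Q)/(109 + H) (h(H, Q) = (Q - 45)/(H + 109) = (-45 + Q)/(109 + H))
1/((h(48, 100) + 5703) + r(-58)) = 1/(((-45 + 100)/(109 + 48) + 5703) + 54) = 1/((55/157 + 5703) + 54) = 1/(895426/157 + 54) = 1/(903904/157) = 157/903904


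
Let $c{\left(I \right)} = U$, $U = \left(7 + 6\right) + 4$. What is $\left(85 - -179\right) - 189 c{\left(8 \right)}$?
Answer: $-2949$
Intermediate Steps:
$U = 17$ ($U = 13 + 4 = 17$)
$c{\left(I \right)} = 17$
$\left(85 - -179\right) - 189 c{\left(8 \right)} = \left(85 - -179\right) - 3213 = \left(85 + 179\right) - 3213 = 264 - 3213 = -2949$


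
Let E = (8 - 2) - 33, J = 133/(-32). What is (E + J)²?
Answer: 994009/1024 ≈ 970.71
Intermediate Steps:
J = -133/32 (J = 133*(-1/32) = -133/32 ≈ -4.1563)
E = -27 (E = 6 - 33 = -27)
(E + J)² = (-27 - 133/32)² = (-997/32)² = 994009/1024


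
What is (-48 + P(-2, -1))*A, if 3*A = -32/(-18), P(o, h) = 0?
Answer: -256/9 ≈ -28.444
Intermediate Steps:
A = 16/27 (A = (-32/(-18))/3 = (-32*(-1/18))/3 = (⅓)*(16/9) = 16/27 ≈ 0.59259)
(-48 + P(-2, -1))*A = (-48 + 0)*(16/27) = -48*16/27 = -256/9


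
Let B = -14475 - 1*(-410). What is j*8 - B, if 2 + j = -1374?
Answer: 3057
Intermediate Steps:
j = -1376 (j = -2 - 1374 = -1376)
B = -14065 (B = -14475 + 410 = -14065)
j*8 - B = -1376*8 - 1*(-14065) = -11008 + 14065 = 3057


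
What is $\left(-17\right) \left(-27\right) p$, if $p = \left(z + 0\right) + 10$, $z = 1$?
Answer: $5049$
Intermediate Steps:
$p = 11$ ($p = \left(1 + 0\right) + 10 = 1 + 10 = 11$)
$\left(-17\right) \left(-27\right) p = \left(-17\right) \left(-27\right) 11 = 459 \cdot 11 = 5049$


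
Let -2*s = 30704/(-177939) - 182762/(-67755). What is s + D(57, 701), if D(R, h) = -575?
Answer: -2315855937458/4018752315 ≈ -576.26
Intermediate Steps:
s = -5073356333/4018752315 (s = -(30704/(-177939) - 182762/(-67755))/2 = -(30704*(-1/177939) - 182762*(-1/67755))/2 = -(-30704/177939 + 182762/67755)/2 = -½*10146712666/4018752315 = -5073356333/4018752315 ≈ -1.2624)
s + D(57, 701) = -5073356333/4018752315 - 575 = -2315855937458/4018752315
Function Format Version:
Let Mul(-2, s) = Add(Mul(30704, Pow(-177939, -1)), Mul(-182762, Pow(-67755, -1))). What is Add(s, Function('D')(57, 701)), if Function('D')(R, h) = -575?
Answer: Rational(-2315855937458, 4018752315) ≈ -576.26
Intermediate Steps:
s = Rational(-5073356333, 4018752315) (s = Mul(Rational(-1, 2), Add(Mul(30704, Pow(-177939, -1)), Mul(-182762, Pow(-67755, -1)))) = Mul(Rational(-1, 2), Add(Mul(30704, Rational(-1, 177939)), Mul(-182762, Rational(-1, 67755)))) = Mul(Rational(-1, 2), Add(Rational(-30704, 177939), Rational(182762, 67755))) = Mul(Rational(-1, 2), Rational(10146712666, 4018752315)) = Rational(-5073356333, 4018752315) ≈ -1.2624)
Add(s, Function('D')(57, 701)) = Add(Rational(-5073356333, 4018752315), -575) = Rational(-2315855937458, 4018752315)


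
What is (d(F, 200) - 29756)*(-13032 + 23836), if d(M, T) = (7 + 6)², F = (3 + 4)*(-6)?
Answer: -319657948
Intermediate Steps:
F = -42 (F = 7*(-6) = -42)
d(M, T) = 169 (d(M, T) = 13² = 169)
(d(F, 200) - 29756)*(-13032 + 23836) = (169 - 29756)*(-13032 + 23836) = -29587*10804 = -319657948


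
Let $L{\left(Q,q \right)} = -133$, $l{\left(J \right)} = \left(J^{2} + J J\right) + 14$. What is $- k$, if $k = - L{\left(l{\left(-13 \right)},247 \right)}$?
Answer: $-133$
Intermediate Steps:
$l{\left(J \right)} = 14 + 2 J^{2}$ ($l{\left(J \right)} = \left(J^{2} + J^{2}\right) + 14 = 2 J^{2} + 14 = 14 + 2 J^{2}$)
$k = 133$ ($k = \left(-1\right) \left(-133\right) = 133$)
$- k = \left(-1\right) 133 = -133$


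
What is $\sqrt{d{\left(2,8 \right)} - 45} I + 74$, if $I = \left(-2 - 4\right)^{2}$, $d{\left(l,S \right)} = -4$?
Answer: $74 + 252 i \approx 74.0 + 252.0 i$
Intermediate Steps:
$I = 36$ ($I = \left(-6\right)^{2} = 36$)
$\sqrt{d{\left(2,8 \right)} - 45} I + 74 = \sqrt{-4 - 45} \cdot 36 + 74 = \sqrt{-49} \cdot 36 + 74 = 7 i 36 + 74 = 252 i + 74 = 74 + 252 i$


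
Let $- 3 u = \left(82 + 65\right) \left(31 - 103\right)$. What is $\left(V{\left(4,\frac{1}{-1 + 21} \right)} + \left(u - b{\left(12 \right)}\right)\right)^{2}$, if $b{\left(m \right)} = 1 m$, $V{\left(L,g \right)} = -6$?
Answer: $12320100$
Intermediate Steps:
$b{\left(m \right)} = m$
$u = 3528$ ($u = - \frac{\left(82 + 65\right) \left(31 - 103\right)}{3} = - \frac{147 \left(-72\right)}{3} = \left(- \frac{1}{3}\right) \left(-10584\right) = 3528$)
$\left(V{\left(4,\frac{1}{-1 + 21} \right)} + \left(u - b{\left(12 \right)}\right)\right)^{2} = \left(-6 + \left(3528 - 12\right)\right)^{2} = \left(-6 + 3516\right)^{2} = 3510^{2} = 12320100$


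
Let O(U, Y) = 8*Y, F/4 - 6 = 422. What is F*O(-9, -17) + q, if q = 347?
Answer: -232485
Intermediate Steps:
F = 1712 (F = 24 + 4*422 = 24 + 1688 = 1712)
F*O(-9, -17) + q = 1712*(8*(-17)) + 347 = 1712*(-136) + 347 = -232832 + 347 = -232485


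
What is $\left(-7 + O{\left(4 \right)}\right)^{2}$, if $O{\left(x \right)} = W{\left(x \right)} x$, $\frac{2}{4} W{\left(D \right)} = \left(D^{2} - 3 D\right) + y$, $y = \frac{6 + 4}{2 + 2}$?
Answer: $2025$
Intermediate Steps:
$y = \frac{5}{2}$ ($y = \frac{10}{4} = 10 \cdot \frac{1}{4} = \frac{5}{2} \approx 2.5$)
$W{\left(D \right)} = 5 - 6 D + 2 D^{2}$ ($W{\left(D \right)} = 2 \left(\left(D^{2} - 3 D\right) + \frac{5}{2}\right) = 2 \left(\frac{5}{2} + D^{2} - 3 D\right) = 5 - 6 D + 2 D^{2}$)
$O{\left(x \right)} = x \left(5 - 6 x + 2 x^{2}\right)$ ($O{\left(x \right)} = \left(5 - 6 x + 2 x^{2}\right) x = x \left(5 - 6 x + 2 x^{2}\right)$)
$\left(-7 + O{\left(4 \right)}\right)^{2} = \left(-7 + 4 \left(5 - 24 + 2 \cdot 4^{2}\right)\right)^{2} = \left(-7 + 4 \left(5 - 24 + 2 \cdot 16\right)\right)^{2} = \left(-7 + 4 \left(5 - 24 + 32\right)\right)^{2} = \left(-7 + 4 \cdot 13\right)^{2} = \left(-7 + 52\right)^{2} = 45^{2} = 2025$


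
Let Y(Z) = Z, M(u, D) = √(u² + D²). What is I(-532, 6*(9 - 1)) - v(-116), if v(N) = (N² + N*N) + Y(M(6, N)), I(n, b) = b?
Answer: -26864 - 2*√3373 ≈ -26980.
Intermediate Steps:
M(u, D) = √(D² + u²)
v(N) = √(36 + N²) + 2*N² (v(N) = (N² + N*N) + √(N² + 6²) = (N² + N²) + √(N² + 36) = 2*N² + √(36 + N²) = √(36 + N²) + 2*N²)
I(-532, 6*(9 - 1)) - v(-116) = 6*(9 - 1) - (√(36 + (-116)²) + 2*(-116)²) = 6*8 - (√(36 + 13456) + 2*13456) = 48 - (√13492 + 26912) = 48 - (2*√3373 + 26912) = 48 - (26912 + 2*√3373) = 48 + (-26912 - 2*√3373) = -26864 - 2*√3373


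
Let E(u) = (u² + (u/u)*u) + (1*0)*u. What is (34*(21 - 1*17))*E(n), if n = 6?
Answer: 5712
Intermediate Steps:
E(u) = u + u² (E(u) = (u² + 1*u) + 0*u = (u² + u) + 0 = (u + u²) + 0 = u + u²)
(34*(21 - 1*17))*E(n) = (34*(21 - 1*17))*(6*(1 + 6)) = (34*(21 - 17))*(6*7) = (34*4)*42 = 136*42 = 5712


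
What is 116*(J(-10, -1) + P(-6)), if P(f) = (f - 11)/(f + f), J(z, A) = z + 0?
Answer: -2987/3 ≈ -995.67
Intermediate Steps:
J(z, A) = z
P(f) = (-11 + f)/(2*f) (P(f) = (-11 + f)/((2*f)) = (-11 + f)*(1/(2*f)) = (-11 + f)/(2*f))
116*(J(-10, -1) + P(-6)) = 116*(-10 + (1/2)*(-11 - 6)/(-6)) = 116*(-10 + (1/2)*(-1/6)*(-17)) = 116*(-10 + 17/12) = 116*(-103/12) = -2987/3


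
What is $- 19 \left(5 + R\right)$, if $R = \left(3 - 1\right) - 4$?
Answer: $-57$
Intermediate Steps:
$R = -2$ ($R = \left(3 - 1\right) - 4 = 2 - 4 = -2$)
$- 19 \left(5 + R\right) = - 19 \left(5 - 2\right) = \left(-19\right) 3 = -57$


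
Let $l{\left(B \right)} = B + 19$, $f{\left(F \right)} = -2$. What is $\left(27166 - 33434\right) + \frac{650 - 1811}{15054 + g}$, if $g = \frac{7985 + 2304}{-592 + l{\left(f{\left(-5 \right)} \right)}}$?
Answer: $- \frac{54192297523}{8645761} \approx -6268.1$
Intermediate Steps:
$l{\left(B \right)} = 19 + B$
$g = - \frac{10289}{575}$ ($g = \frac{7985 + 2304}{-592 + \left(19 - 2\right)} = \frac{10289}{-592 + 17} = \frac{10289}{-575} = 10289 \left(- \frac{1}{575}\right) = - \frac{10289}{575} \approx -17.894$)
$\left(27166 - 33434\right) + \frac{650 - 1811}{15054 + g} = \left(27166 - 33434\right) + \frac{650 - 1811}{15054 - \frac{10289}{575}} = -6268 - \frac{1161}{\frac{8645761}{575}} = -6268 - \frac{667575}{8645761} = - \frac{54192297523}{8645761}$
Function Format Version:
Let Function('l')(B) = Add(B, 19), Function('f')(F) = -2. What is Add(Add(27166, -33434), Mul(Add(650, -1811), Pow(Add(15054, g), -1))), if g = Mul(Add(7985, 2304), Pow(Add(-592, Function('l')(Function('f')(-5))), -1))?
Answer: Rational(-54192297523, 8645761) ≈ -6268.1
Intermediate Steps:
Function('l')(B) = Add(19, B)
g = Rational(-10289, 575) (g = Mul(Add(7985, 2304), Pow(Add(-592, Add(19, -2)), -1)) = Mul(10289, Pow(Add(-592, 17), -1)) = Mul(10289, Pow(-575, -1)) = Mul(10289, Rational(-1, 575)) = Rational(-10289, 575) ≈ -17.894)
Add(Add(27166, -33434), Mul(Add(650, -1811), Pow(Add(15054, g), -1))) = Add(Add(27166, -33434), Mul(Add(650, -1811), Pow(Add(15054, Rational(-10289, 575)), -1))) = Add(-6268, Mul(-1161, Pow(Rational(8645761, 575), -1))) = Add(-6268, Mul(-1161, Rational(575, 8645761))) = Add(-6268, Rational(-667575, 8645761)) = Rational(-54192297523, 8645761)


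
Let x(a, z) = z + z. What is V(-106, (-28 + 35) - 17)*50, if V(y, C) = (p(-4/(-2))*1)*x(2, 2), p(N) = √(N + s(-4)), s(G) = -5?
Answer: 200*I*√3 ≈ 346.41*I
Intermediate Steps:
p(N) = √(-5 + N) (p(N) = √(N - 5) = √(-5 + N))
x(a, z) = 2*z
V(y, C) = 4*I*√3 (V(y, C) = (√(-5 - 4/(-2))*1)*(2*2) = (√(-5 - 4*(-½))*1)*4 = (√(-5 + 2)*1)*4 = (√(-3)*1)*4 = ((I*√3)*1)*4 = (I*√3)*4 = 4*I*√3)
V(-106, (-28 + 35) - 17)*50 = (4*I*√3)*50 = 200*I*√3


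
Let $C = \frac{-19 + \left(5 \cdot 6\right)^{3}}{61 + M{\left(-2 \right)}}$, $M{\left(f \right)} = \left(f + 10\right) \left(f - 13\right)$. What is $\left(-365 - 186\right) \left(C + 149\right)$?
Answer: $\frac{10022690}{59} \approx 1.6988 \cdot 10^{5}$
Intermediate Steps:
$M{\left(f \right)} = \left(-13 + f\right) \left(10 + f\right)$ ($M{\left(f \right)} = \left(10 + f\right) \left(-13 + f\right) = \left(-13 + f\right) \left(10 + f\right)$)
$C = - \frac{26981}{59}$ ($C = \frac{-19 + \left(5 \cdot 6\right)^{3}}{61 - \left(124 - 4\right)} = \frac{-19 + 30^{3}}{61 + \left(-130 + 4 + 6\right)} = \frac{-19 + 27000}{61 - 120} = \frac{26981}{-59} = 26981 \left(- \frac{1}{59}\right) = - \frac{26981}{59} \approx -457.31$)
$\left(-365 - 186\right) \left(C + 149\right) = \left(-365 - 186\right) \left(- \frac{26981}{59} + 149\right) = \left(-551\right) \left(- \frac{18190}{59}\right) = \frac{10022690}{59}$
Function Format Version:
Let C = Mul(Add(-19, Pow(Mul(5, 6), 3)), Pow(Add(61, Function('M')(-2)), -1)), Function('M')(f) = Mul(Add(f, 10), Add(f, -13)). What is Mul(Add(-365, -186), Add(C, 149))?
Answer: Rational(10022690, 59) ≈ 1.6988e+5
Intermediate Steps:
Function('M')(f) = Mul(Add(-13, f), Add(10, f)) (Function('M')(f) = Mul(Add(10, f), Add(-13, f)) = Mul(Add(-13, f), Add(10, f)))
C = Rational(-26981, 59) (C = Mul(Add(-19, Pow(Mul(5, 6), 3)), Pow(Add(61, Add(-130, Pow(-2, 2), Mul(-3, -2))), -1)) = Mul(Add(-19, Pow(30, 3)), Pow(Add(61, Add(-130, 4, 6)), -1)) = Mul(Add(-19, 27000), Pow(Add(61, -120), -1)) = Mul(26981, Pow(-59, -1)) = Mul(26981, Rational(-1, 59)) = Rational(-26981, 59) ≈ -457.31)
Mul(Add(-365, -186), Add(C, 149)) = Mul(Add(-365, -186), Add(Rational(-26981, 59), 149)) = Mul(-551, Rational(-18190, 59)) = Rational(10022690, 59)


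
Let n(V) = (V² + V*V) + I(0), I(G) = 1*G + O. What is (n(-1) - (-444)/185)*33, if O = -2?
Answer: 396/5 ≈ 79.200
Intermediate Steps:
I(G) = -2 + G (I(G) = 1*G - 2 = G - 2 = -2 + G)
n(V) = -2 + 2*V² (n(V) = (V² + V*V) + (-2 + 0) = (V² + V²) - 2 = 2*V² - 2 = -2 + 2*V²)
(n(-1) - (-444)/185)*33 = ((-2 + 2*(-1)²) - (-444)/185)*33 = ((-2 + 2*1) - (-444)/185)*33 = ((-2 + 2) - 1*(-12/5))*33 = (0 + 12/5)*33 = (12/5)*33 = 396/5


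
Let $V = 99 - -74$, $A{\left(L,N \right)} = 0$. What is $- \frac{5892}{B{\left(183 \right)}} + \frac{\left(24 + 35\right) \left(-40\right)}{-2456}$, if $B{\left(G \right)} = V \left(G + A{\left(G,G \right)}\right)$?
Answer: $\frac{2510187}{3239771} \approx 0.7748$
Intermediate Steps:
$V = 173$ ($V = 99 + 74 = 173$)
$B{\left(G \right)} = 173 G$ ($B{\left(G \right)} = 173 \left(G + 0\right) = 173 G$)
$- \frac{5892}{B{\left(183 \right)}} + \frac{\left(24 + 35\right) \left(-40\right)}{-2456} = - \frac{5892}{173 \cdot 183} + \frac{\left(24 + 35\right) \left(-40\right)}{-2456} = - \frac{5892}{31659} + 59 \left(-40\right) \left(- \frac{1}{2456}\right) = \left(-5892\right) \frac{1}{31659} - - \frac{295}{307} = - \frac{1964}{10553} + \frac{295}{307} = \frac{2510187}{3239771}$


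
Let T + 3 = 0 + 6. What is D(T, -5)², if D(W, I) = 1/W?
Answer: ⅑ ≈ 0.11111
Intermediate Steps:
T = 3 (T = -3 + (0 + 6) = -3 + 6 = 3)
D(T, -5)² = (1/3)² = (⅓)² = ⅑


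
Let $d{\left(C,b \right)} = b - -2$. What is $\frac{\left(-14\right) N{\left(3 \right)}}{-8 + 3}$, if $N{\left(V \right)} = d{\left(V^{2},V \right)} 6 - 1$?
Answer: $\frac{406}{5} \approx 81.2$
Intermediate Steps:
$d{\left(C,b \right)} = 2 + b$ ($d{\left(C,b \right)} = b + 2 = 2 + b$)
$N{\left(V \right)} = 11 + 6 V$ ($N{\left(V \right)} = \left(2 + V\right) 6 - 1 = \left(12 + 6 V\right) - 1 = 11 + 6 V$)
$\frac{\left(-14\right) N{\left(3 \right)}}{-8 + 3} = \frac{\left(-14\right) \left(11 + 6 \cdot 3\right)}{-8 + 3} = \frac{\left(-14\right) \left(11 + 18\right)}{-5} = \left(-14\right) 29 \left(- \frac{1}{5}\right) = \left(-406\right) \left(- \frac{1}{5}\right) = \frac{406}{5}$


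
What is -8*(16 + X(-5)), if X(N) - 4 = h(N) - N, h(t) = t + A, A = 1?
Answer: -168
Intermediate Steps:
h(t) = 1 + t (h(t) = t + 1 = 1 + t)
X(N) = 5 (X(N) = 4 + ((1 + N) - N) = 4 + 1 = 5)
-8*(16 + X(-5)) = -8*(16 + 5) = -8*21 = -168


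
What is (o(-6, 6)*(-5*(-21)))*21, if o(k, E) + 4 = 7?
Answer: 6615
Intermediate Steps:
o(k, E) = 3 (o(k, E) = -4 + 7 = 3)
(o(-6, 6)*(-5*(-21)))*21 = (3*(-5*(-21)))*21 = (3*105)*21 = 315*21 = 6615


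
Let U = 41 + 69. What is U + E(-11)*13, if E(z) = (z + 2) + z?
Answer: -150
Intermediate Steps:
U = 110
E(z) = 2 + 2*z (E(z) = (2 + z) + z = 2 + 2*z)
U + E(-11)*13 = 110 + (2 + 2*(-11))*13 = 110 + (2 - 22)*13 = 110 - 20*13 = 110 - 260 = -150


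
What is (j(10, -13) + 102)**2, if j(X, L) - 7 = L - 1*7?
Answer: 7921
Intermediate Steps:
j(X, L) = L (j(X, L) = 7 + (L - 1*7) = 7 + (L - 7) = 7 + (-7 + L) = L)
(j(10, -13) + 102)**2 = (-13 + 102)**2 = 89**2 = 7921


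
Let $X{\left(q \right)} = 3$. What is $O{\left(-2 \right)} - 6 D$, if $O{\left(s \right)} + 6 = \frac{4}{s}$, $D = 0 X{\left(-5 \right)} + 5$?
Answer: $-38$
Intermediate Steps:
$D = 5$ ($D = 0 \cdot 3 + 5 = 0 + 5 = 5$)
$O{\left(s \right)} = -6 + \frac{4}{s}$
$O{\left(-2 \right)} - 6 D = \left(-6 + \frac{4}{-2}\right) - 30 = \left(-6 + 4 \left(- \frac{1}{2}\right)\right) - 30 = \left(-6 - 2\right) - 30 = -8 - 30 = -38$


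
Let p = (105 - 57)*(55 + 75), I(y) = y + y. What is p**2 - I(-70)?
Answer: 38937740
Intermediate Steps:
I(y) = 2*y
p = 6240 (p = 48*130 = 6240)
p**2 - I(-70) = 6240**2 - 2*(-70) = 38937600 - 1*(-140) = 38937600 + 140 = 38937740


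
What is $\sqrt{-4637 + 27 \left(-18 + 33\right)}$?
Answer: $46 i \sqrt{2} \approx 65.054 i$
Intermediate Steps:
$\sqrt{-4637 + 27 \left(-18 + 33\right)} = \sqrt{-4637 + 27 \cdot 15} = \sqrt{-4637 + 405} = \sqrt{-4232} = 46 i \sqrt{2}$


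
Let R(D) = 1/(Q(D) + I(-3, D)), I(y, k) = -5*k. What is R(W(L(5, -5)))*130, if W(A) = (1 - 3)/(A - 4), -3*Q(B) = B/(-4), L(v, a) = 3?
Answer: -780/59 ≈ -13.220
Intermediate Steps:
Q(B) = B/12 (Q(B) = -B/(3*(-4)) = -B*(-1)/(3*4) = -(-1)*B/12 = B/12)
W(A) = -2/(-4 + A)
R(D) = -12/(59*D) (R(D) = 1/(D/12 - 5*D) = 1/(-59*D/12) = -12/(59*D))
R(W(L(5, -5)))*130 = -12/(59*((-2/(-4 + 3))))*130 = -12/(59*((-2/(-1))))*130 = -12/(59*((-2*(-1))))*130 = -12/59/2*130 = -12/59*½*130 = -6/59*130 = -780/59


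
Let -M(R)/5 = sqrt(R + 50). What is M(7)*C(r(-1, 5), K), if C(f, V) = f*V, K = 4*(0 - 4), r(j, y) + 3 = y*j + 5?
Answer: -240*sqrt(57) ≈ -1812.0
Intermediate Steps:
r(j, y) = 2 + j*y (r(j, y) = -3 + (y*j + 5) = -3 + (j*y + 5) = -3 + (5 + j*y) = 2 + j*y)
M(R) = -5*sqrt(50 + R) (M(R) = -5*sqrt(R + 50) = -5*sqrt(50 + R))
K = -16 (K = 4*(-4) = -16)
C(f, V) = V*f
M(7)*C(r(-1, 5), K) = (-5*sqrt(50 + 7))*(-16*(2 - 1*5)) = (-5*sqrt(57))*(-16*(2 - 5)) = (-5*sqrt(57))*(-16*(-3)) = -5*sqrt(57)*48 = -240*sqrt(57)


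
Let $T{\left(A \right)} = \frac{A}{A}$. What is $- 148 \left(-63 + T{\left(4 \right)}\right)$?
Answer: $9176$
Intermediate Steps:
$T{\left(A \right)} = 1$
$- 148 \left(-63 + T{\left(4 \right)}\right) = - 148 \left(-63 + 1\right) = \left(-148\right) \left(-62\right) = 9176$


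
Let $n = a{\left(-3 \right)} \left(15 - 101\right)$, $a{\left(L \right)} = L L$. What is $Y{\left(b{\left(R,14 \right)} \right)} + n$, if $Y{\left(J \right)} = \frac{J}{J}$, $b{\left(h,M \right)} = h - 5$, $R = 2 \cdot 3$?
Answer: $-773$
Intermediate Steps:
$R = 6$
$b{\left(h,M \right)} = -5 + h$
$Y{\left(J \right)} = 1$
$a{\left(L \right)} = L^{2}$
$n = -774$ ($n = \left(-3\right)^{2} \left(15 - 101\right) = 9 \left(-86\right) = -774$)
$Y{\left(b{\left(R,14 \right)} \right)} + n = 1 - 774 = -773$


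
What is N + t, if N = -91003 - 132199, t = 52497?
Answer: -170705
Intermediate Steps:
N = -223202
N + t = -223202 + 52497 = -170705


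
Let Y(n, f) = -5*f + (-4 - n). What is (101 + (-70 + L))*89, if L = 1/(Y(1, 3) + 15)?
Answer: 13706/5 ≈ 2741.2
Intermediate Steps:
Y(n, f) = -4 - n - 5*f
L = -⅕ (L = 1/((-4 - 1*1 - 5*3) + 15) = 1/((-4 - 1 - 15) + 15) = 1/(-20 + 15) = 1/(-5) = -⅕ ≈ -0.20000)
(101 + (-70 + L))*89 = (101 + (-70 - ⅕))*89 = (101 - 351/5)*89 = (154/5)*89 = 13706/5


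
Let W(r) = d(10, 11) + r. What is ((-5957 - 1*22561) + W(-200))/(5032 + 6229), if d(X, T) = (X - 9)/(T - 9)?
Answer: -57435/22522 ≈ -2.5502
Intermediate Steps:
d(X, T) = (-9 + X)/(-9 + T)
W(r) = ½ + r (W(r) = (-9 + 10)/(-9 + 11) + r = 1/2 + r = (½)*1 + r = ½ + r)
((-5957 - 1*22561) + W(-200))/(5032 + 6229) = ((-5957 - 1*22561) + (½ - 200))/(5032 + 6229) = ((-5957 - 22561) - 399/2)/11261 = (-28518 - 399/2)*(1/11261) = -57435/2*1/11261 = -57435/22522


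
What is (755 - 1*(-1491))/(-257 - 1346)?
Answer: -2246/1603 ≈ -1.4011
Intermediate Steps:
(755 - 1*(-1491))/(-257 - 1346) = (755 + 1491)/(-1603) = 2246*(-1/1603) = -2246/1603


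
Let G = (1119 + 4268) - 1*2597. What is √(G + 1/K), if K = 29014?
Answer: √2348656055854/29014 ≈ 52.820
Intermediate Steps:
G = 2790 (G = 5387 - 2597 = 2790)
√(G + 1/K) = √(2790 + 1/29014) = √(80949061/29014) = √2348656055854/29014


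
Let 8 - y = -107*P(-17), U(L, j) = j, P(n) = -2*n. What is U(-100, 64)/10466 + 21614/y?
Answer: 56611367/9539759 ≈ 5.9343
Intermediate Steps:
y = 3646 (y = 8 - (-107)*(-2*(-17)) = 8 - (-107)*34 = 8 - 1*(-3638) = 8 + 3638 = 3646)
U(-100, 64)/10466 + 21614/y = 64/10466 + 21614/3646 = 64*(1/10466) + 21614*(1/3646) = 32/5233 + 10807/1823 = 56611367/9539759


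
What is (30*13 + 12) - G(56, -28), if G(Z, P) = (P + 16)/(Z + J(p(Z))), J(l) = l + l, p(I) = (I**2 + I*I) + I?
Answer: 1277559/3178 ≈ 402.00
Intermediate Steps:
p(I) = I + 2*I**2 (p(I) = (I**2 + I**2) + I = 2*I**2 + I = I + 2*I**2)
J(l) = 2*l
G(Z, P) = (16 + P)/(Z + 2*Z*(1 + 2*Z)) (G(Z, P) = (P + 16)/(Z + 2*(Z*(1 + 2*Z))) = (16 + P)/(Z + 2*Z*(1 + 2*Z)))
(30*13 + 12) - G(56, -28) = (30*13 + 12) - (16 - 28)/(56*(3 + 4*56)) = (390 + 12) - (-12)/(56*(3 + 224)) = 402 - (-12)/(56*227) = 402 - 1*(-3/3178) = 402 + 3/3178 = 1277559/3178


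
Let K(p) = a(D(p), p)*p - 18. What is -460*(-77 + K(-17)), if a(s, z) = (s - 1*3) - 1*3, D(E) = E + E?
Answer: -269100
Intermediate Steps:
D(E) = 2*E
a(s, z) = -6 + s (a(s, z) = (s - 3) - 3 = (-3 + s) - 3 = -6 + s)
K(p) = -18 + p*(-6 + 2*p) (K(p) = (-6 + 2*p)*p - 18 = p*(-6 + 2*p) - 18 = -18 + p*(-6 + 2*p))
-460*(-77 + K(-17)) = -460*(-77 + (-18 + 2*(-17)*(-3 - 17))) = -460*(-77 + (-18 + 2*(-17)*(-20))) = -460*(-77 + (-18 + 680)) = -460*(-77 + 662) = -460*585 = -269100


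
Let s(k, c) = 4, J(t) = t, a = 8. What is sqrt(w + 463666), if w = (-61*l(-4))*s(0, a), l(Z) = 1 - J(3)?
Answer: sqrt(464154) ≈ 681.29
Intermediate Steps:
l(Z) = -2 (l(Z) = 1 - 1*3 = 1 - 3 = -2)
w = 488 (w = -61*(-2)*4 = 122*4 = 488)
sqrt(w + 463666) = sqrt(488 + 463666) = sqrt(464154)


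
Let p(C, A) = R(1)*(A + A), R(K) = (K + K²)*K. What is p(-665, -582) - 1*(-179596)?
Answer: 177268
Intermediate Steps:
R(K) = K*(K + K²)
p(C, A) = 4*A (p(C, A) = (1²*(1 + 1))*(A + A) = (1*2)*(2*A) = 2*(2*A) = 4*A)
p(-665, -582) - 1*(-179596) = 4*(-582) - 1*(-179596) = -2328 + 179596 = 177268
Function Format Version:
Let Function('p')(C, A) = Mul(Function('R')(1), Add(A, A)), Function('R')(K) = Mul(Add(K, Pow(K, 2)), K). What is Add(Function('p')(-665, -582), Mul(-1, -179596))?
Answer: 177268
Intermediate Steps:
Function('R')(K) = Mul(K, Add(K, Pow(K, 2)))
Function('p')(C, A) = Mul(4, A) (Function('p')(C, A) = Mul(Mul(Pow(1, 2), Add(1, 1)), Add(A, A)) = Mul(Mul(1, 2), Mul(2, A)) = Mul(2, Mul(2, A)) = Mul(4, A))
Add(Function('p')(-665, -582), Mul(-1, -179596)) = Add(Mul(4, -582), Mul(-1, -179596)) = Add(-2328, 179596) = 177268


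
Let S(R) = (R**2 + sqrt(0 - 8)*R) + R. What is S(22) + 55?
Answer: 561 + 44*I*sqrt(2) ≈ 561.0 + 62.225*I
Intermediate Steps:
S(R) = R + R**2 + 2*I*R*sqrt(2) (S(R) = (R**2 + sqrt(-8)*R) + R = (R**2 + (2*I*sqrt(2))*R) + R = (R**2 + 2*I*R*sqrt(2)) + R = R + R**2 + 2*I*R*sqrt(2))
S(22) + 55 = 22*(1 + 22 + 2*I*sqrt(2)) + 55 = 22*(23 + 2*I*sqrt(2)) + 55 = (506 + 44*I*sqrt(2)) + 55 = 561 + 44*I*sqrt(2)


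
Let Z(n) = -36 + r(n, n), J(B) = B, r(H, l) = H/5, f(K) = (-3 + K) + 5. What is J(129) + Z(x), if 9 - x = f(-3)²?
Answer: 473/5 ≈ 94.600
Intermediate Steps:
f(K) = 2 + K
r(H, l) = H/5 (r(H, l) = H*(⅕) = H/5)
x = 8 (x = 9 - (2 - 3)² = 9 - 1*(-1)² = 9 - 1*1 = 9 - 1 = 8)
Z(n) = -36 + n/5
J(129) + Z(x) = 129 + (-36 + (⅕)*8) = 129 + (-36 + 8/5) = 129 - 172/5 = 473/5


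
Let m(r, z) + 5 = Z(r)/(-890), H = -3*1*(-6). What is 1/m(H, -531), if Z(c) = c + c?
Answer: -445/2243 ≈ -0.19840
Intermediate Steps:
Z(c) = 2*c
H = 18 (H = -3*(-6) = 18)
m(r, z) = -5 - r/445 (m(r, z) = -5 + (2*r)/(-890) = -5 + (2*r)*(-1/890) = -5 - r/445)
1/m(H, -531) = 1/(-5 - 1/445*18) = 1/(-5 - 18/445) = 1/(-2243/445) = -445/2243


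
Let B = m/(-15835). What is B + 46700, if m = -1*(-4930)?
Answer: 147897914/3167 ≈ 46700.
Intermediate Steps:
m = 4930
B = -986/3167 (B = 4930/(-15835) = 4930*(-1/15835) = -986/3167 ≈ -0.31134)
B + 46700 = -986/3167 + 46700 = 147897914/3167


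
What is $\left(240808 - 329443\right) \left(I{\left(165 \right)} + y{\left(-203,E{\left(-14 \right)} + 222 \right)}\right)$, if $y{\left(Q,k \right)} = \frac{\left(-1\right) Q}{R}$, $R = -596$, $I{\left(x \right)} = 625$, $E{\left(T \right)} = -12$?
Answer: $- \frac{32998544595}{596} \approx -5.5367 \cdot 10^{7}$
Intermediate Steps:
$y{\left(Q,k \right)} = \frac{Q}{596}$ ($y{\left(Q,k \right)} = \frac{\left(-1\right) Q}{-596} = - Q \left(- \frac{1}{596}\right) = \frac{Q}{596}$)
$\left(240808 - 329443\right) \left(I{\left(165 \right)} + y{\left(-203,E{\left(-14 \right)} + 222 \right)}\right) = \left(240808 - 329443\right) \left(625 + \frac{1}{596} \left(-203\right)\right) = - 88635 \left(625 - \frac{203}{596}\right) = \left(-88635\right) \frac{372297}{596} = - \frac{32998544595}{596}$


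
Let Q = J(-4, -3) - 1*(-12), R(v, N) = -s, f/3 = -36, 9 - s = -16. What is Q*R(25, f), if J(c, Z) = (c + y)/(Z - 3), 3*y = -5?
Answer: -5825/18 ≈ -323.61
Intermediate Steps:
s = 25 (s = 9 - 1*(-16) = 9 + 16 = 25)
f = -108 (f = 3*(-36) = -108)
y = -5/3 (y = (⅓)*(-5) = -5/3 ≈ -1.6667)
R(v, N) = -25 (R(v, N) = -1*25 = -25)
J(c, Z) = (-5/3 + c)/(-3 + Z) (J(c, Z) = (c - 5/3)/(Z - 3) = (-5/3 + c)/(-3 + Z))
Q = 233/18 (Q = (-5/3 - 4)/(-3 - 3) - 1*(-12) = -17/3/(-6) + 12 = -⅙*(-17/3) + 12 = 17/18 + 12 = 233/18 ≈ 12.944)
Q*R(25, f) = (233/18)*(-25) = -5825/18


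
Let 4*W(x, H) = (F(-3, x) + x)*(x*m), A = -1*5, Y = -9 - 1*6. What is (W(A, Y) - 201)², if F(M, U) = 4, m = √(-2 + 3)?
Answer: 638401/16 ≈ 39900.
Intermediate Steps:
m = 1 (m = √1 = 1)
Y = -15 (Y = -9 - 6 = -15)
A = -5
W(x, H) = x*(4 + x)/4 (W(x, H) = ((4 + x)*(x*1))/4 = ((4 + x)*x)/4 = (x*(4 + x))/4 = x*(4 + x)/4)
(W(A, Y) - 201)² = ((¼)*(-5)*(4 - 5) - 201)² = ((¼)*(-5)*(-1) - 201)² = (5/4 - 201)² = (-799/4)² = 638401/16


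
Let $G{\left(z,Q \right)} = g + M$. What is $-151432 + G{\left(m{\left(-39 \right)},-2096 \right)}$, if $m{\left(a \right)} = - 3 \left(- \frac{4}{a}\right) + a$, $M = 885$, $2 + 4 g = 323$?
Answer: $- \frac{601867}{4} \approx -1.5047 \cdot 10^{5}$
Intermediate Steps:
$g = \frac{321}{4}$ ($g = - \frac{1}{2} + \frac{1}{4} \cdot 323 = - \frac{1}{2} + \frac{323}{4} = \frac{321}{4} \approx 80.25$)
$m{\left(a \right)} = a + \frac{12}{a}$ ($m{\left(a \right)} = \frac{12}{a} + a = a + \frac{12}{a}$)
$G{\left(z,Q \right)} = \frac{3861}{4}$ ($G{\left(z,Q \right)} = \frac{321}{4} + 885 = \frac{3861}{4}$)
$-151432 + G{\left(m{\left(-39 \right)},-2096 \right)} = -151432 + \frac{3861}{4} = - \frac{601867}{4}$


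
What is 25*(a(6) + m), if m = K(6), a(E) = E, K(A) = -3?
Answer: 75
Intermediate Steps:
m = -3
25*(a(6) + m) = 25*(6 - 3) = 25*3 = 75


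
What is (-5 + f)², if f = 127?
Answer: 14884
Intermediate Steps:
(-5 + f)² = (-5 + 127)² = 122² = 14884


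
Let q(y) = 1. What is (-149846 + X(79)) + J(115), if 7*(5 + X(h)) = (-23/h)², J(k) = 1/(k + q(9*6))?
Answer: -759398608841/5067692 ≈ -1.4985e+5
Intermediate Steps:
J(k) = 1/(1 + k) (J(k) = 1/(k + 1) = 1/(1 + k))
X(h) = -5 + 529/(7*h²) (X(h) = -5 + (-23/h)²/7 = -5 + (529/h²)/7 = -5 + 529/(7*h²))
(-149846 + X(79)) + J(115) = (-149846 + (-5 + (529/7)/79²)) + 1/(1 + 115) = (-149846 + (-5 + (529/7)*(1/6241))) + 1/116 = (-149846 + (-5 + 529/43687)) + 1/116 = (-149846 - 217906/43687) + 1/116 = -6546540108/43687 + 1/116 = -759398608841/5067692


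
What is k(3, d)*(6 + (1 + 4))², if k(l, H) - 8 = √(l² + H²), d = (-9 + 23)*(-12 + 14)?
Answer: 968 + 121*√793 ≈ 4375.4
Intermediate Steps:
d = 28 (d = 14*2 = 28)
k(l, H) = 8 + √(H² + l²) (k(l, H) = 8 + √(l² + H²) = 8 + √(H² + l²))
k(3, d)*(6 + (1 + 4))² = (8 + √(28² + 3²))*(6 + (1 + 4))² = (8 + √(784 + 9))*(6 + 5)² = (8 + √793)*11² = (8 + √793)*121 = 968 + 121*√793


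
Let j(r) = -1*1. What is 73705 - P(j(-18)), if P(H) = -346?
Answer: 74051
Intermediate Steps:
j(r) = -1
73705 - P(j(-18)) = 73705 - 1*(-346) = 73705 + 346 = 74051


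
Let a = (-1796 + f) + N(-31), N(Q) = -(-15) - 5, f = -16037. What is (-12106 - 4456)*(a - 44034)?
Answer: 1024475634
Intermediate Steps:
N(Q) = 10 (N(Q) = -3*(-5) - 5 = 15 - 5 = 10)
a = -17823 (a = (-1796 - 16037) + 10 = -17833 + 10 = -17823)
(-12106 - 4456)*(a - 44034) = (-12106 - 4456)*(-17823 - 44034) = -16562*(-61857) = 1024475634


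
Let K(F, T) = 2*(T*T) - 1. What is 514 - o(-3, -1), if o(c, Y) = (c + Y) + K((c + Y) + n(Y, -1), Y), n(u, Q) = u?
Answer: 517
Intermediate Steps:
K(F, T) = -1 + 2*T² (K(F, T) = 2*T² - 1 = -1 + 2*T²)
o(c, Y) = -1 + Y + c + 2*Y² (o(c, Y) = (c + Y) + (-1 + 2*Y²) = (Y + c) + (-1 + 2*Y²) = -1 + Y + c + 2*Y²)
514 - o(-3, -1) = 514 - (-1 - 1 - 3 + 2*(-1)²) = 514 - (-1 - 1 - 3 + 2*1) = 514 - (-1 - 1 - 3 + 2) = 514 - 1*(-3) = 514 + 3 = 517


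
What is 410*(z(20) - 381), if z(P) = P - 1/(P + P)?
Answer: -592081/4 ≈ -1.4802e+5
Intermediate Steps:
z(P) = P - 1/(2*P)
410*(z(20) - 381) = 410*((20 - 1/2/20) - 381) = 410*((20 - 1/2*1/20) - 381) = 410*((20 - 1/40) - 381) = 410*(799/40 - 381) = 410*(-14441/40) = -592081/4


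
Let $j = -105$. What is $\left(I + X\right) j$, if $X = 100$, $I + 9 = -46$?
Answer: $-4725$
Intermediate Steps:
$I = -55$ ($I = -9 - 46 = -55$)
$\left(I + X\right) j = \left(-55 + 100\right) \left(-105\right) = 45 \left(-105\right) = -4725$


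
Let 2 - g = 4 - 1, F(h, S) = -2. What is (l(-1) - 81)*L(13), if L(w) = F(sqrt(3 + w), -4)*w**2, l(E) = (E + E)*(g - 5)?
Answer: 23322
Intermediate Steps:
g = -1 (g = 2 - (4 - 1) = 2 - 1*3 = 2 - 3 = -1)
l(E) = -12*E (l(E) = (E + E)*(-1 - 5) = (2*E)*(-6) = -12*E)
L(w) = -2*w**2
(l(-1) - 81)*L(13) = (-12*(-1) - 81)*(-2*13**2) = (12 - 81)*(-2*169) = -69*(-338) = 23322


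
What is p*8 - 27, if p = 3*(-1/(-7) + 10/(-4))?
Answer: -585/7 ≈ -83.571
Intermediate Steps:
p = -99/14 (p = 3*(-1*(-⅐) + 10*(-¼)) = 3*(⅐ - 5/2) = 3*(-33/14) = -99/14 ≈ -7.0714)
p*8 - 27 = -99/14*8 - 27 = -396/7 - 27 = -585/7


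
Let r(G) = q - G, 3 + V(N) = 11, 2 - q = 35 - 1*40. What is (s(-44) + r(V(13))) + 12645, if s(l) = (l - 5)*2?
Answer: 12546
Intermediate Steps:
q = 7 (q = 2 - (35 - 1*40) = 2 - (35 - 40) = 2 - 1*(-5) = 2 + 5 = 7)
V(N) = 8 (V(N) = -3 + 11 = 8)
s(l) = -10 + 2*l (s(l) = (-5 + l)*2 = -10 + 2*l)
r(G) = 7 - G
(s(-44) + r(V(13))) + 12645 = ((-10 + 2*(-44)) + (7 - 1*8)) + 12645 = ((-10 - 88) + (7 - 8)) + 12645 = (-98 - 1) + 12645 = -99 + 12645 = 12546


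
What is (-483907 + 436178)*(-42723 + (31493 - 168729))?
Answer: 8589263111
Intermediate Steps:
(-483907 + 436178)*(-42723 + (31493 - 168729)) = -47729*(-42723 - 137236) = -47729*(-179959) = 8589263111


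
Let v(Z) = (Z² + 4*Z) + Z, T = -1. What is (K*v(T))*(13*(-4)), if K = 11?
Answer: 2288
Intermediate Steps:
v(Z) = Z² + 5*Z
(K*v(T))*(13*(-4)) = (11*(-(5 - 1)))*(13*(-4)) = (11*(-1*4))*(-52) = (11*(-4))*(-52) = -44*(-52) = 2288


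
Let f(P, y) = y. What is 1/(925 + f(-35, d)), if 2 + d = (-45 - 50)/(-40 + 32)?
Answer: 8/7479 ≈ 0.0010697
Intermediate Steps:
d = 79/8 (d = -2 + (-45 - 50)/(-40 + 32) = -2 - 95/(-8) = -2 - 95*(-1/8) = -2 + 95/8 = 79/8 ≈ 9.8750)
1/(925 + f(-35, d)) = 1/(925 + 79/8) = 1/(7479/8) = 8/7479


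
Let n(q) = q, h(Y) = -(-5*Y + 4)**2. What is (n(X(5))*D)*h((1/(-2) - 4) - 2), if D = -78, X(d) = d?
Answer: 1039155/2 ≈ 5.1958e+5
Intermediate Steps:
h(Y) = -(4 - 5*Y)**2
(n(X(5))*D)*h((1/(-2) - 4) - 2) = (5*(-78))*(-(-4 + 5*((1/(-2) - 4) - 2))**2) = -(-390)*(-4 + 5*((-1/2 - 4) - 2))**2 = -(-390)*(-4 + 5*(-9/2 - 2))**2 = -(-390)*(-4 + 5*(-13/2))**2 = -(-390)*(-4 - 65/2)**2 = -(-390)*(-73/2)**2 = -(-390)*5329/4 = -390*(-5329/4) = 1039155/2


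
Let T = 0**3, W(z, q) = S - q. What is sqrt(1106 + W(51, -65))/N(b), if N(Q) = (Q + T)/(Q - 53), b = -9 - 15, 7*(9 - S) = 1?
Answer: 11*sqrt(57813)/24 ≈ 110.20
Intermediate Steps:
S = 62/7 (S = 9 - 1/7*1 = 9 - 1/7 = 62/7 ≈ 8.8571)
W(z, q) = 62/7 - q
T = 0
b = -24
N(Q) = Q/(-53 + Q) (N(Q) = (Q + 0)/(Q - 53) = Q/(-53 + Q))
sqrt(1106 + W(51, -65))/N(b) = sqrt(1106 + (62/7 - 1*(-65)))/((-24/(-53 - 24))) = sqrt(1106 + (62/7 + 65))/((-24/(-77))) = sqrt(1106 + 517/7)/((-24*(-1/77))) = sqrt(8259/7)/(24/77) = (sqrt(57813)/7)*(77/24) = 11*sqrt(57813)/24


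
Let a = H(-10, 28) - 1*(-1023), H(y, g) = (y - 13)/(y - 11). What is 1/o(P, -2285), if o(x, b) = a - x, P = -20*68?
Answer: 21/50066 ≈ 0.00041945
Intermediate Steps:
H(y, g) = (-13 + y)/(-11 + y)
a = 21506/21 (a = (-13 - 10)/(-11 - 10) - 1*(-1023) = -23/(-21) + 1023 = -1/21*(-23) + 1023 = 23/21 + 1023 = 21506/21 ≈ 1024.1)
P = -1360
o(x, b) = 21506/21 - x
1/o(P, -2285) = 1/(21506/21 - 1*(-1360)) = 1/(21506/21 + 1360) = 1/(50066/21) = 21/50066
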